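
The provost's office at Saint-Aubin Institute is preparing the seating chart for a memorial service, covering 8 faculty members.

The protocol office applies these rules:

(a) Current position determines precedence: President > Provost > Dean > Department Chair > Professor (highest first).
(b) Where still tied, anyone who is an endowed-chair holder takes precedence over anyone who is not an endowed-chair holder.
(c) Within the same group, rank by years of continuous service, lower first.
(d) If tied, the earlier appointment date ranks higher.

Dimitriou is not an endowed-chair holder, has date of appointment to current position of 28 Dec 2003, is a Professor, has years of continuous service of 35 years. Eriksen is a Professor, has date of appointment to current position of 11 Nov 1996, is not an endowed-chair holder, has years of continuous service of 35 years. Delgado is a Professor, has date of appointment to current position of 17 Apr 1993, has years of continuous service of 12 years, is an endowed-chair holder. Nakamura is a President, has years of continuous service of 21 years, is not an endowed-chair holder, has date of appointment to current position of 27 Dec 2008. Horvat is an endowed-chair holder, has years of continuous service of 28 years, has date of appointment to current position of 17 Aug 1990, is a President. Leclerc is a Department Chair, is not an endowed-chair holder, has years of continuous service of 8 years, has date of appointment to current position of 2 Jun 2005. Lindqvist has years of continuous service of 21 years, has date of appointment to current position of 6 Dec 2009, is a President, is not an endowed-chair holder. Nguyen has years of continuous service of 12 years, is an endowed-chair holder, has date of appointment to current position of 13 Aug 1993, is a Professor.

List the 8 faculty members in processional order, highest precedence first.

By current position: Horvat, Nakamura and Lindqvist (President); then Leclerc (Department Chair); then Delgado, Nguyen, Eriksen and Dimitriou (Professor).
Among Horvat, Nakamura and Lindqvist, an endowed-chair holder before not an endowed-chair holder: Horvat (an endowed-chair holder) before Nakamura and Lindqvist (not an endowed-chair holder).
Nakamura and Lindqvist both have years of continuous service 21 years, so the next rule applies.
Among Nakamura and Lindqvist, by date of appointment to current position (earlier first): Nakamura (27 Dec 2008) before Lindqvist (6 Dec 2009).
Among Delgado, Nguyen, Eriksen and Dimitriou, an endowed-chair holder before not an endowed-chair holder: Delgado and Nguyen (an endowed-chair holder) before Eriksen and Dimitriou (not an endowed-chair holder).
Delgado and Nguyen both have years of continuous service 12 years, so the next rule applies.
Among Delgado and Nguyen, by date of appointment to current position (earlier first): Delgado (17 Apr 1993) before Nguyen (13 Aug 1993).
Eriksen and Dimitriou both have years of continuous service 35 years, so the next rule applies.
Among Eriksen and Dimitriou, by date of appointment to current position (earlier first): Eriksen (11 Nov 1996) before Dimitriou (28 Dec 2003).
Full order: Horvat, Nakamura, Lindqvist, Leclerc, Delgado, Nguyen, Eriksen, Dimitriou.

Horvat, Nakamura, Lindqvist, Leclerc, Delgado, Nguyen, Eriksen, Dimitriou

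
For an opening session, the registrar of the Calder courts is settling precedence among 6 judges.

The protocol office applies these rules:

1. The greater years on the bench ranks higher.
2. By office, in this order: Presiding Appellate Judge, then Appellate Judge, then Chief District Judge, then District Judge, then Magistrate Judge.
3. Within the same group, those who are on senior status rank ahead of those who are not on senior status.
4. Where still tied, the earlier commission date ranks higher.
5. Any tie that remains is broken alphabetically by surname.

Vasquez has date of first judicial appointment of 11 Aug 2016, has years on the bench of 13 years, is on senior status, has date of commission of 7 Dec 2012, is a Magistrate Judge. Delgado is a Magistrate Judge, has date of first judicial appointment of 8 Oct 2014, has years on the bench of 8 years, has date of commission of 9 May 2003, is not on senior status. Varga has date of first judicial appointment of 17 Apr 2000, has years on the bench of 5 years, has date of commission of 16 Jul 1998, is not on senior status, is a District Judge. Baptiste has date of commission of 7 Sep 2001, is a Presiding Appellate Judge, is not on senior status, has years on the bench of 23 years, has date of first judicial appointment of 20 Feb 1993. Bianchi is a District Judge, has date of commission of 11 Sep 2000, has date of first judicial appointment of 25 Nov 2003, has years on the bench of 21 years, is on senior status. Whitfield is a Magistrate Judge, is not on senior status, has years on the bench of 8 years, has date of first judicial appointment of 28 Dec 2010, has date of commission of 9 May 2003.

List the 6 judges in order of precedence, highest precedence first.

Baptiste, Bianchi, Vasquez, Delgado, Whitfield, Varga

By years on the bench (higher first): Baptiste (23 years); then Bianchi (21 years); then Vasquez (13 years); then Delgado and Whitfield (both 8 years); then Varga (5 years).
Delgado and Whitfield are each Magistrate Judge, so the next rule applies.
Delgado and Whitfield are each not on senior status, so the next rule applies.
Delgado and Whitfield both have date of commission 9 May 2003, so the next rule applies.
Among Delgado and Whitfield, alphabetically by surname: Delgado before Whitfield.
Full order: Baptiste, Bianchi, Vasquez, Delgado, Whitfield, Varga.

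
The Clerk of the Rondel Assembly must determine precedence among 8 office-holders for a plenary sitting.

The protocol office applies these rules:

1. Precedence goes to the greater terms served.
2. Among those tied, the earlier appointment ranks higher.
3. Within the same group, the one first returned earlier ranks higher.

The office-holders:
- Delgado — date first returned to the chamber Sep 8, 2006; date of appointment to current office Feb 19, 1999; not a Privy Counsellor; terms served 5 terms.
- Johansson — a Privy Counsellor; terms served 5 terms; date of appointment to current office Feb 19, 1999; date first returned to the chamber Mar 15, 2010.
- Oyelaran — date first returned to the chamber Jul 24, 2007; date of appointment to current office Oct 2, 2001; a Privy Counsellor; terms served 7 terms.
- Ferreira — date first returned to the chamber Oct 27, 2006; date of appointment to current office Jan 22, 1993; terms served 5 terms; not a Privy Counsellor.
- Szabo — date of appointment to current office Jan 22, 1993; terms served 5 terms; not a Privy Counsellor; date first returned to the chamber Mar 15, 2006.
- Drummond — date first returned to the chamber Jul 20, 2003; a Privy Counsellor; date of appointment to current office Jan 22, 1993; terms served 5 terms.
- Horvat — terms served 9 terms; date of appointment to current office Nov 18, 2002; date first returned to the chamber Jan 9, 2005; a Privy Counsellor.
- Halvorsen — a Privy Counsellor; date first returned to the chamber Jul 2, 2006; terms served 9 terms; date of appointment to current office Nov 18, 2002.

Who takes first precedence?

By terms served (higher first): Horvat and Halvorsen (both 9 terms); then Oyelaran (7 terms); then Drummond, Szabo, Ferreira, Delgado and Johansson (each 5 terms).
Horvat and Halvorsen both have date of appointment to current office Nov 18, 2002, so the next rule applies.
Among Horvat and Halvorsen, by date first returned to the chamber (earlier first): Horvat (Jan 9, 2005) before Halvorsen (Jul 2, 2006).
Among Drummond, Szabo, Ferreira, Delgado and Johansson, by date of appointment to current office (earlier first): Drummond, Szabo and Ferreira (Jan 22, 1993) before Delgado and Johansson (Feb 19, 1999).
Among Drummond, Szabo and Ferreira, by date first returned to the chamber (earlier first): Drummond (Jul 20, 2003) before Szabo (Mar 15, 2006) before Ferreira (Oct 27, 2006).
Among Delgado and Johansson, by date first returned to the chamber (earlier first): Delgado (Sep 8, 2006) before Johansson (Mar 15, 2010).
Order: Horvat, Halvorsen, Oyelaran, Drummond, Szabo, Ferreira, Delgado, Johansson.

Horvat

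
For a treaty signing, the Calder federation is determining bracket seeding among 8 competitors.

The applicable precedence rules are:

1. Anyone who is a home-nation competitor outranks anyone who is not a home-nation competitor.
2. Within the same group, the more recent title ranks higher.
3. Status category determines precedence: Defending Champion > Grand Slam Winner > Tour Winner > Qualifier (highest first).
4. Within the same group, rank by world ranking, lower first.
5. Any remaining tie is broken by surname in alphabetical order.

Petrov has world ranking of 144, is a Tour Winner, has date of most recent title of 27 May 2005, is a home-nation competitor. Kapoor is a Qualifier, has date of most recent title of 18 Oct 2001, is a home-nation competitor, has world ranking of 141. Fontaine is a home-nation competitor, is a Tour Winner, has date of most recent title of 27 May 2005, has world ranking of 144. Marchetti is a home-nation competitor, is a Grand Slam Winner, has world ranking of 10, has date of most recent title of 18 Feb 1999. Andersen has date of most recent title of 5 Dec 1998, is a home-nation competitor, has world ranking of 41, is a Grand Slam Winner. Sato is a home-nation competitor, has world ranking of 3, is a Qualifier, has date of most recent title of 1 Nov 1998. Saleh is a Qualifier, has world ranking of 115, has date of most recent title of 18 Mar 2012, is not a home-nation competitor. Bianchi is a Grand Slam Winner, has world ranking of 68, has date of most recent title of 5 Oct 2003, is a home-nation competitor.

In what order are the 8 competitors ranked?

By the first rule: Fontaine, Petrov, Bianchi, Kapoor, Marchetti, Andersen and Sato (each a home-nation competitor); then Saleh (not a home-nation competitor).
Among Fontaine, Petrov, Bianchi, Kapoor, Marchetti, Andersen and Sato, by date of most recent title (later first): Fontaine and Petrov (27 May 2005) before Bianchi (5 Oct 2003) before Kapoor (18 Oct 2001) before Marchetti (18 Feb 1999) before Andersen (5 Dec 1998) before Sato (1 Nov 1998).
Fontaine and Petrov are each Tour Winner, so the next rule applies.
Fontaine and Petrov both have world ranking 144, so the next rule applies.
Among Fontaine and Petrov, alphabetically by surname: Fontaine before Petrov.
Full order: Fontaine, Petrov, Bianchi, Kapoor, Marchetti, Andersen, Sato, Saleh.

Fontaine, Petrov, Bianchi, Kapoor, Marchetti, Andersen, Sato, Saleh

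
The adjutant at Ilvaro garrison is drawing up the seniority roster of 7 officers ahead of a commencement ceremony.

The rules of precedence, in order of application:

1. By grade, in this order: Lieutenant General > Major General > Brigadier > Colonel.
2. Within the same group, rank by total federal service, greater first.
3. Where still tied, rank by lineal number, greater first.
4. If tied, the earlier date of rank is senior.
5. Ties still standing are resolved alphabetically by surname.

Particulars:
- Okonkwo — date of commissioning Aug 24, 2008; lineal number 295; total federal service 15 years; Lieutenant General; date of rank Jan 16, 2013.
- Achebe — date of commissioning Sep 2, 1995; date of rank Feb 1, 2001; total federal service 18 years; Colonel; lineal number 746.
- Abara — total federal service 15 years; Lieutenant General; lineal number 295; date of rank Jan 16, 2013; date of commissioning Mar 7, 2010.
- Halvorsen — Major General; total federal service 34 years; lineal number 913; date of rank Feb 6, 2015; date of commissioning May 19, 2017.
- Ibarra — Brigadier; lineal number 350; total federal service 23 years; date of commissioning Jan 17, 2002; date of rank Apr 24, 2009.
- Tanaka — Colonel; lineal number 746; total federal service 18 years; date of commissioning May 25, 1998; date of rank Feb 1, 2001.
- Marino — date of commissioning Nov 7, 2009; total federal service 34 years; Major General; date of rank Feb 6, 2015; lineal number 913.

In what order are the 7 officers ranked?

Abara, Okonkwo, Halvorsen, Marino, Ibarra, Achebe, Tanaka

By grade: Abara and Okonkwo (Lieutenant General); then Halvorsen and Marino (Major General); then Ibarra (Brigadier); then Achebe and Tanaka (Colonel).
Abara and Okonkwo both have total federal service 15 years, so the next rule applies.
Abara and Okonkwo both have lineal number 295, so the next rule applies.
Abara and Okonkwo both have date of rank Jan 16, 2013, so the next rule applies.
Among Abara and Okonkwo, alphabetically by surname: Abara before Okonkwo.
Halvorsen and Marino both have total federal service 34 years, so the next rule applies.
Halvorsen and Marino both have lineal number 913, so the next rule applies.
Halvorsen and Marino both have date of rank Feb 6, 2015, so the next rule applies.
Among Halvorsen and Marino, alphabetically by surname: Halvorsen before Marino.
Achebe and Tanaka both have total federal service 18 years, so the next rule applies.
Achebe and Tanaka both have lineal number 746, so the next rule applies.
Achebe and Tanaka both have date of rank Feb 1, 2001, so the next rule applies.
Among Achebe and Tanaka, alphabetically by surname: Achebe before Tanaka.
Full order: Abara, Okonkwo, Halvorsen, Marino, Ibarra, Achebe, Tanaka.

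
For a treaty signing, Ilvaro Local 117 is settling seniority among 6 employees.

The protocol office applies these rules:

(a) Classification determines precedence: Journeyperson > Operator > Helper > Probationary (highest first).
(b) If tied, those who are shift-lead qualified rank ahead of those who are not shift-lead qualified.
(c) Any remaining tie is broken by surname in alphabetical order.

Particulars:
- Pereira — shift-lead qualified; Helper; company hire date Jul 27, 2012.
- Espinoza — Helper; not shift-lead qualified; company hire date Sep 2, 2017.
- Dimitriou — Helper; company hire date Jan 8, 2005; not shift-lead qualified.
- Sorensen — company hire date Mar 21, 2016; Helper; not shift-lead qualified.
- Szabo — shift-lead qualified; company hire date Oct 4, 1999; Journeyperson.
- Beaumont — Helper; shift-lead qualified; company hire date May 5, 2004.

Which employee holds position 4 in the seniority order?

Dimitriou

By classification: Szabo (Journeyperson); then Beaumont, Pereira, Dimitriou, Espinoza and Sorensen (Helper).
Among Beaumont, Pereira, Dimitriou, Espinoza and Sorensen, shift-lead qualified before not shift-lead qualified: Beaumont and Pereira (shift-lead qualified) before Dimitriou, Espinoza and Sorensen (not shift-lead qualified).
Among Beaumont and Pereira, alphabetically by surname: Beaumont before Pereira.
Among Dimitriou, Espinoza and Sorensen, alphabetically by surname: Dimitriou before Espinoza before Sorensen.
Order: Szabo, Beaumont, Pereira, Dimitriou, Espinoza, Sorensen.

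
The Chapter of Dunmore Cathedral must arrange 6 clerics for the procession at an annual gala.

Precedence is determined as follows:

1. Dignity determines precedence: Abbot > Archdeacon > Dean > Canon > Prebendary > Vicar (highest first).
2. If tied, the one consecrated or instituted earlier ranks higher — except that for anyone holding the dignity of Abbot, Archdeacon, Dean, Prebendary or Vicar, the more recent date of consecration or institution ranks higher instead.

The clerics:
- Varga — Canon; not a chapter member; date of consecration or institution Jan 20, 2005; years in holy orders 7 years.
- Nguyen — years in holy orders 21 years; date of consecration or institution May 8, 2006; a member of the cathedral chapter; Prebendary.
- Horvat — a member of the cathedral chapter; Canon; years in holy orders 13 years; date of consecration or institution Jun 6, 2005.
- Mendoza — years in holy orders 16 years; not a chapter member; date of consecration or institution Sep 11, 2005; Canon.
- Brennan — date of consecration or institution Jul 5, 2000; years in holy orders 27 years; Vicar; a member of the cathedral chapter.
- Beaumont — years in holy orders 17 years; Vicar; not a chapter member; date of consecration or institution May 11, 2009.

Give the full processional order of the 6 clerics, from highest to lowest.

Varga, Horvat, Mendoza, Nguyen, Beaumont, Brennan

By dignity: Varga, Horvat and Mendoza (Canon); then Nguyen (Prebendary); then Beaumont and Brennan (Vicar).
Among Varga, Horvat and Mendoza, by date of consecration or institution (earlier first): Varga (Jan 20, 2005) before Horvat (Jun 6, 2005) before Mendoza (Sep 11, 2005).
Among Beaumont and Brennan, by date of consecration or institution (later first) (reversed rule for this group): Beaumont (May 11, 2009) before Brennan (Jul 5, 2000).
Full order: Varga, Horvat, Mendoza, Nguyen, Beaumont, Brennan.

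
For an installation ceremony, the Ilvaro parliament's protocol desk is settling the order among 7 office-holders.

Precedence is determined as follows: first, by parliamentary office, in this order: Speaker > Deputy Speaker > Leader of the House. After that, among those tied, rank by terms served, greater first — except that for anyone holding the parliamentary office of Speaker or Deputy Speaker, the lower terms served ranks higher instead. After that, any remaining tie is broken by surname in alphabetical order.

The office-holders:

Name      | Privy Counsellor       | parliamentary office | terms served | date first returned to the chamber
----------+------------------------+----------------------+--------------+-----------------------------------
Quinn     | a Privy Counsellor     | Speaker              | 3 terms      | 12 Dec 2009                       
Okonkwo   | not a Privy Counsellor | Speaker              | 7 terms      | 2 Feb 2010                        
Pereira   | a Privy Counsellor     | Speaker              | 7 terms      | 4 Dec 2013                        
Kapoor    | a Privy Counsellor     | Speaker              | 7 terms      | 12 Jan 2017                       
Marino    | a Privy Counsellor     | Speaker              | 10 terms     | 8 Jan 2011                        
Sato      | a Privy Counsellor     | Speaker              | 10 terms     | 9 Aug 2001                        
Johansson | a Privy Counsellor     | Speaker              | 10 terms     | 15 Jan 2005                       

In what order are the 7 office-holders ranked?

By parliamentary office: Quinn, Kapoor, Okonkwo, Pereira, Johansson, Marino and Sato (Speaker).
Among Quinn, Kapoor, Okonkwo, Pereira, Johansson, Marino and Sato, by terms served (lower first) (reversed rule for this group): Quinn (3 terms) before Kapoor, Okonkwo and Pereira (7 terms) before Johansson, Marino and Sato (10 terms).
Among Kapoor, Okonkwo and Pereira, alphabetically by surname: Kapoor before Okonkwo before Pereira.
Among Johansson, Marino and Sato, alphabetically by surname: Johansson before Marino before Sato.
Full order: Quinn, Kapoor, Okonkwo, Pereira, Johansson, Marino, Sato.

Quinn, Kapoor, Okonkwo, Pereira, Johansson, Marino, Sato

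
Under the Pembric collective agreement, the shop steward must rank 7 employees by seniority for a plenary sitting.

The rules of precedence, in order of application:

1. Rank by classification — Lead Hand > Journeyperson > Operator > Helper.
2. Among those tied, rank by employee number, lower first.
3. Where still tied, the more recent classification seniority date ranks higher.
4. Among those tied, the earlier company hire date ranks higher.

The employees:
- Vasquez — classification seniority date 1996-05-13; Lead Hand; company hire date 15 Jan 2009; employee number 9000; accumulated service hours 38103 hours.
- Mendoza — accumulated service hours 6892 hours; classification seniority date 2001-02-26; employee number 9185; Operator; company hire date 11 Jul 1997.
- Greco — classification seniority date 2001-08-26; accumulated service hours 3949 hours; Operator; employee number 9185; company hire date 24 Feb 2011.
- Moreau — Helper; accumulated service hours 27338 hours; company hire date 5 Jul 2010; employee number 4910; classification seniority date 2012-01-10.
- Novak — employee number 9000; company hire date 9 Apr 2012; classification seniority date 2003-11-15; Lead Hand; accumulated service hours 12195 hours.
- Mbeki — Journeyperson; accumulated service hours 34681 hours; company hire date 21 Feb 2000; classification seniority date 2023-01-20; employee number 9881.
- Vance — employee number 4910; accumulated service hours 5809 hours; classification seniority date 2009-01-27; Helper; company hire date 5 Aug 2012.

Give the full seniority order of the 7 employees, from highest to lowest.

Novak, Vasquez, Mbeki, Greco, Mendoza, Moreau, Vance

By classification: Novak and Vasquez (Lead Hand); then Mbeki (Journeyperson); then Greco and Mendoza (Operator); then Moreau and Vance (Helper).
Novak and Vasquez both have employee number 9000, so the next rule applies.
Among Novak and Vasquez, by classification seniority date (later first): Novak (2003-11-15) before Vasquez (1996-05-13).
Greco and Mendoza both have employee number 9185, so the next rule applies.
Among Greco and Mendoza, by classification seniority date (later first): Greco (2001-08-26) before Mendoza (2001-02-26).
Moreau and Vance both have employee number 4910, so the next rule applies.
Among Moreau and Vance, by classification seniority date (later first): Moreau (2012-01-10) before Vance (2009-01-27).
Full order: Novak, Vasquez, Mbeki, Greco, Mendoza, Moreau, Vance.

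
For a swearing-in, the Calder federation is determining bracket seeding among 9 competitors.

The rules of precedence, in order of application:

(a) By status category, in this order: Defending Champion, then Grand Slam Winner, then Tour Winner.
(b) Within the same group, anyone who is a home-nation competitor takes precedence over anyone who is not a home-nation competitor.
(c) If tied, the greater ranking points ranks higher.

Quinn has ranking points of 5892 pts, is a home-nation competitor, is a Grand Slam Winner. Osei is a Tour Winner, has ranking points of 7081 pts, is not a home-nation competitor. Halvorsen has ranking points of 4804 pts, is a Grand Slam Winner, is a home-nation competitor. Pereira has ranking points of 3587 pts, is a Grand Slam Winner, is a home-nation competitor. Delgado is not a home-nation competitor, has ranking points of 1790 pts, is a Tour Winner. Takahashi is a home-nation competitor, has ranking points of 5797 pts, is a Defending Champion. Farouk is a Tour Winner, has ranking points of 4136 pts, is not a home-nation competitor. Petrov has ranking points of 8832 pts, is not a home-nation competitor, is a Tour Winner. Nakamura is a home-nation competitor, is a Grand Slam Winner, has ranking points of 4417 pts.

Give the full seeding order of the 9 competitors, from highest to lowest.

By status category: Takahashi (Defending Champion); then Quinn, Halvorsen, Nakamura and Pereira (Grand Slam Winner); then Petrov, Osei, Farouk and Delgado (Tour Winner).
Quinn, Halvorsen, Nakamura and Pereira are each a home-nation competitor, so the next rule applies.
Among Quinn, Halvorsen, Nakamura and Pereira, by ranking points (higher first): Quinn (5892 pts) before Halvorsen (4804 pts) before Nakamura (4417 pts) before Pereira (3587 pts).
Petrov, Osei, Farouk and Delgado are each not a home-nation competitor, so the next rule applies.
Among Petrov, Osei, Farouk and Delgado, by ranking points (higher first): Petrov (8832 pts) before Osei (7081 pts) before Farouk (4136 pts) before Delgado (1790 pts).
Full order: Takahashi, Quinn, Halvorsen, Nakamura, Pereira, Petrov, Osei, Farouk, Delgado.

Takahashi, Quinn, Halvorsen, Nakamura, Pereira, Petrov, Osei, Farouk, Delgado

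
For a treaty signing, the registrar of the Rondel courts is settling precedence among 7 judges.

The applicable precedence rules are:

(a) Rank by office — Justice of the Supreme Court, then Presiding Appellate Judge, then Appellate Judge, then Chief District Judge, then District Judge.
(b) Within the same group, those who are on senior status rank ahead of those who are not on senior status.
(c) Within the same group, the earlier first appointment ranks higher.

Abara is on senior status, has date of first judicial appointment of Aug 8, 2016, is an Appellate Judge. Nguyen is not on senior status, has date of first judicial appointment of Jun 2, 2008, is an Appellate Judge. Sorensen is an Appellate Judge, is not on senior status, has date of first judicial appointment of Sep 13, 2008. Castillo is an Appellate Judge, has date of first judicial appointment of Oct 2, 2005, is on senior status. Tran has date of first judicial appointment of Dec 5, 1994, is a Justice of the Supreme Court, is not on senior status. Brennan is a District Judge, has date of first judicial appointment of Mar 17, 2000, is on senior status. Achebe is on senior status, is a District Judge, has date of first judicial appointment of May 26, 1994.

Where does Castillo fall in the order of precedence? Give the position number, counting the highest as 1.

2

By office: Tran (Justice of the Supreme Court); then Castillo, Abara, Nguyen and Sorensen (Appellate Judge); then Achebe and Brennan (District Judge).
Among Castillo, Abara, Nguyen and Sorensen, on senior status before not on senior status: Castillo and Abara (on senior status) before Nguyen and Sorensen (not on senior status).
Among Castillo and Abara, by date of first judicial appointment (earlier first): Castillo (Oct 2, 2005) before Abara (Aug 8, 2016).
Among Nguyen and Sorensen, by date of first judicial appointment (earlier first): Nguyen (Jun 2, 2008) before Sorensen (Sep 13, 2008).
Achebe and Brennan are each on senior status, so the next rule applies.
Among Achebe and Brennan, by date of first judicial appointment (earlier first): Achebe (May 26, 1994) before Brennan (Mar 17, 2000).
Order: Tran, Castillo, Abara, Nguyen, Sorensen, Achebe, Brennan. So position 2.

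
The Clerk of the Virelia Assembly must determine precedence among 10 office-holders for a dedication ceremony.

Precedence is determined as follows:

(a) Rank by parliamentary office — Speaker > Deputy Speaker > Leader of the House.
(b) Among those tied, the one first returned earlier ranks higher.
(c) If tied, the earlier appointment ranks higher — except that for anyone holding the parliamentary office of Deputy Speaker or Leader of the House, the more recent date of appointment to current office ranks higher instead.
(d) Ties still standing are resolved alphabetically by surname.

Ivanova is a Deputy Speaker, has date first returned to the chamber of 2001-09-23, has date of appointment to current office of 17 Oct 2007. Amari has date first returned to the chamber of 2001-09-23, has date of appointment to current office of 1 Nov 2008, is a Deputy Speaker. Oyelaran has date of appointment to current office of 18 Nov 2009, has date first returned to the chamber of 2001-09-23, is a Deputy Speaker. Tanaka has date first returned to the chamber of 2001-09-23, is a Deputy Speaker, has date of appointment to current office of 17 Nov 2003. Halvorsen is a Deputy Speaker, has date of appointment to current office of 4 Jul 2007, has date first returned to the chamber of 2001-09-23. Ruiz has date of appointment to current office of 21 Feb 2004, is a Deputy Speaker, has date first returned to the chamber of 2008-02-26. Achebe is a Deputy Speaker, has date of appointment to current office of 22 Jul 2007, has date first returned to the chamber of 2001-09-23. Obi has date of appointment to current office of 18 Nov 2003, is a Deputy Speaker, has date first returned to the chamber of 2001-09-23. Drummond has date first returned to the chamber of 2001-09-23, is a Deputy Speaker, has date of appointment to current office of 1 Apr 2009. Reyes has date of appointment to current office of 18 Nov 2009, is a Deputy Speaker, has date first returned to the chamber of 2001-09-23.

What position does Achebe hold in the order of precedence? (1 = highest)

By parliamentary office: Oyelaran, Reyes, Drummond, Amari, Ivanova, Achebe, Halvorsen, Obi, Tanaka and Ruiz (Deputy Speaker).
Among Oyelaran, Reyes, Drummond, Amari, Ivanova, Achebe, Halvorsen, Obi, Tanaka and Ruiz, by date first returned to the chamber (earlier first): Oyelaran, Reyes, Drummond, Amari, Ivanova, Achebe, Halvorsen, Obi and Tanaka (2001-09-23) before Ruiz (2008-02-26).
Among Oyelaran, Reyes, Drummond, Amari, Ivanova, Achebe, Halvorsen, Obi and Tanaka, by date of appointment to current office (later first) (reversed rule for this group): Oyelaran and Reyes (18 Nov 2009) before Drummond (1 Apr 2009) before Amari (1 Nov 2008) before Ivanova (17 Oct 2007) before Achebe (22 Jul 2007) before Halvorsen (4 Jul 2007) before Obi (18 Nov 2003) before Tanaka (17 Nov 2003).
Among Oyelaran and Reyes, alphabetically by surname: Oyelaran before Reyes.
Order: Oyelaran, Reyes, Drummond, Amari, Ivanova, Achebe, Halvorsen, Obi, Tanaka, Ruiz. So position 6.

6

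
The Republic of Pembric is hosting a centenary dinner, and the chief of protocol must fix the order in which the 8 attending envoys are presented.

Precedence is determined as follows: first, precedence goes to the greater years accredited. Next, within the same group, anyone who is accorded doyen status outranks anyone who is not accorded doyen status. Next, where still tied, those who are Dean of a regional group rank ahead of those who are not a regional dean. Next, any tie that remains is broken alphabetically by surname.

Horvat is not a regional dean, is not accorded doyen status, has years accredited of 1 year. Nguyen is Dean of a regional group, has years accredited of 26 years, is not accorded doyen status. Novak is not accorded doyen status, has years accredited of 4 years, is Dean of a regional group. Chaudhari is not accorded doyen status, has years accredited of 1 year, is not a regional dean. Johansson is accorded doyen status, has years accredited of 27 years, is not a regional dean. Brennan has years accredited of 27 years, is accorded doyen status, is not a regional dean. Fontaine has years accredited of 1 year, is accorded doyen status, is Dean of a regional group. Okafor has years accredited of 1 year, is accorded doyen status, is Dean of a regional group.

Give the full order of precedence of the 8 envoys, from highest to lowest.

Brennan, Johansson, Nguyen, Novak, Fontaine, Okafor, Chaudhari, Horvat

By years accredited (higher first): Brennan and Johansson (both 27 years); then Nguyen (26 years); then Novak (4 years); then Fontaine, Okafor, Chaudhari and Horvat (each 1 year).
Brennan and Johansson are each accorded doyen status, so the next rule applies.
Brennan and Johansson are each not a regional dean, so the next rule applies.
Among Brennan and Johansson, alphabetically by surname: Brennan before Johansson.
Among Fontaine, Okafor, Chaudhari and Horvat, accorded doyen status before not accorded doyen status: Fontaine and Okafor (accorded doyen status) before Chaudhari and Horvat (not accorded doyen status).
Fontaine and Okafor are each Dean of a regional group, so the next rule applies.
Among Fontaine and Okafor, alphabetically by surname: Fontaine before Okafor.
Chaudhari and Horvat are each not a regional dean, so the next rule applies.
Among Chaudhari and Horvat, alphabetically by surname: Chaudhari before Horvat.
Full order: Brennan, Johansson, Nguyen, Novak, Fontaine, Okafor, Chaudhari, Horvat.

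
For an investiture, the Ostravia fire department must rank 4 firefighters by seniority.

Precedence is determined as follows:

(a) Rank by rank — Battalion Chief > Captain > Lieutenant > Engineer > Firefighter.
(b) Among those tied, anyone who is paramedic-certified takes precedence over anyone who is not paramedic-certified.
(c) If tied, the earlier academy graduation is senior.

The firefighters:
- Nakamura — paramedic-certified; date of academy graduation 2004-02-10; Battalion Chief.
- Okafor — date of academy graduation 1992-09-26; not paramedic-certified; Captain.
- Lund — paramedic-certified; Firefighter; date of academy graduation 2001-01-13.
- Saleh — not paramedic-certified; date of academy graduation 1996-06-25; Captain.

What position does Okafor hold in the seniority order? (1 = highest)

By rank: Nakamura (Battalion Chief); then Okafor and Saleh (Captain); then Lund (Firefighter).
Okafor and Saleh are each not paramedic-certified, so the next rule applies.
Among Okafor and Saleh, by date of academy graduation (earlier first): Okafor (1992-09-26) before Saleh (1996-06-25).
Order: Nakamura, Okafor, Saleh, Lund. So position 2.

2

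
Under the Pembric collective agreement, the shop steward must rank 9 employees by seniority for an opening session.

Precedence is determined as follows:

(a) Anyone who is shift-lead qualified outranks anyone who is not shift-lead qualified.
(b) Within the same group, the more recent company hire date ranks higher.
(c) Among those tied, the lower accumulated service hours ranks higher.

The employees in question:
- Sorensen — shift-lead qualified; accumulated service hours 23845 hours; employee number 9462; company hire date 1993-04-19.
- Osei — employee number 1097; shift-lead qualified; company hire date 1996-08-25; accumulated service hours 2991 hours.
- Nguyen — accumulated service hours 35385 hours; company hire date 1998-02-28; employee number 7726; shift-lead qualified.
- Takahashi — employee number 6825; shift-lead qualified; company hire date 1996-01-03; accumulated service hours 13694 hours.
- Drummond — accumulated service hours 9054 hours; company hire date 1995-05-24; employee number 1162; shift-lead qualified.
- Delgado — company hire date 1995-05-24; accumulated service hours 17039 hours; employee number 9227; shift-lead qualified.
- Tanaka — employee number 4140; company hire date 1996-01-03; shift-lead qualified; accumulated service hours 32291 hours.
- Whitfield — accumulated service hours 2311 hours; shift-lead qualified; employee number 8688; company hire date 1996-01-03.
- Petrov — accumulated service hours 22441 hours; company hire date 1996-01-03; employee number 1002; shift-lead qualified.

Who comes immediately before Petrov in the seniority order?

By the first rule: Nguyen, Osei, Whitfield, Takahashi, Petrov, Tanaka, Drummond, Delgado and Sorensen (each shift-lead qualified).
Among Nguyen, Osei, Whitfield, Takahashi, Petrov, Tanaka, Drummond, Delgado and Sorensen, by company hire date (later first): Nguyen (1998-02-28) before Osei (1996-08-25) before Whitfield, Takahashi, Petrov and Tanaka (1996-01-03) before Drummond and Delgado (1995-05-24) before Sorensen (1993-04-19).
Among Whitfield, Takahashi, Petrov and Tanaka, by accumulated service hours (lower first): Whitfield (2311 hours) before Takahashi (13694 hours) before Petrov (22441 hours) before Tanaka (32291 hours).
Among Drummond and Delgado, by accumulated service hours (lower first): Drummond (9054 hours) before Delgado (17039 hours).
Order: Nguyen, Osei, Whitfield, Takahashi, Petrov, Tanaka, Drummond, Delgado, Sorensen.

Takahashi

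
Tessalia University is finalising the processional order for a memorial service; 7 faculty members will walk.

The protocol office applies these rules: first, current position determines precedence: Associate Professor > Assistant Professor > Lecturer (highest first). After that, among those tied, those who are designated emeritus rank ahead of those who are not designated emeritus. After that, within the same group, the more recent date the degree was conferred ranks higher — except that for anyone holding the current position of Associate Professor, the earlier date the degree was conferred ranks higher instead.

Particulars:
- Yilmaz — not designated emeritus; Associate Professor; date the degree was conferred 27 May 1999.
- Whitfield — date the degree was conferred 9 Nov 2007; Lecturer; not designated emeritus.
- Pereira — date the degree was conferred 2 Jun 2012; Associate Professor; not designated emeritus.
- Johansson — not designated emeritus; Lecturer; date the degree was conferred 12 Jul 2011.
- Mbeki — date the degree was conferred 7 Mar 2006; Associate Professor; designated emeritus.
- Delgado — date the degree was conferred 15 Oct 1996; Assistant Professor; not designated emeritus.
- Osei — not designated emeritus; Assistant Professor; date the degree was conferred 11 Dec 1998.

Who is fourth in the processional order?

Osei

By current position: Mbeki, Yilmaz and Pereira (Associate Professor); then Osei and Delgado (Assistant Professor); then Johansson and Whitfield (Lecturer).
Among Mbeki, Yilmaz and Pereira, designated emeritus before not designated emeritus: Mbeki (designated emeritus) before Yilmaz and Pereira (not designated emeritus).
Among Yilmaz and Pereira, by date the degree was conferred (earlier first) (reversed rule for this group): Yilmaz (27 May 1999) before Pereira (2 Jun 2012).
Osei and Delgado are each not designated emeritus, so the next rule applies.
Among Osei and Delgado, by date the degree was conferred (later first): Osei (11 Dec 1998) before Delgado (15 Oct 1996).
Johansson and Whitfield are each not designated emeritus, so the next rule applies.
Among Johansson and Whitfield, by date the degree was conferred (later first): Johansson (12 Jul 2011) before Whitfield (9 Nov 2007).
Order: Mbeki, Yilmaz, Pereira, Osei, Delgado, Johansson, Whitfield.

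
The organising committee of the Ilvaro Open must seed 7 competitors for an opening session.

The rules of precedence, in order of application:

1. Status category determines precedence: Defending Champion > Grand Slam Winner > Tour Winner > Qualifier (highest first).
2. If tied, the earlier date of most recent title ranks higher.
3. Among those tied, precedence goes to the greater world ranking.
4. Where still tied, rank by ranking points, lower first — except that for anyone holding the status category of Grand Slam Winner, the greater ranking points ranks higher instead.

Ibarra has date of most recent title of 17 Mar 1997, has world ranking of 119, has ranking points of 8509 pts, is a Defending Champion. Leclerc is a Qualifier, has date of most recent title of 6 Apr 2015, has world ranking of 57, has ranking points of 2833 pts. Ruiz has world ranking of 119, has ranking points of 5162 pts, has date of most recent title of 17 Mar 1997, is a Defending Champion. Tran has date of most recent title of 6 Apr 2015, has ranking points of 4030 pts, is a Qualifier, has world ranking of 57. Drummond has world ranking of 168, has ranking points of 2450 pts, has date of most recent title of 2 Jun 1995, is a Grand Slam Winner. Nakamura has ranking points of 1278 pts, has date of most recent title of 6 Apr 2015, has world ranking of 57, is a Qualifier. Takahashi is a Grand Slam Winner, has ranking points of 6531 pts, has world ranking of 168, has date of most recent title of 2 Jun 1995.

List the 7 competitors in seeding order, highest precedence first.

By status category: Ruiz and Ibarra (Defending Champion); then Takahashi and Drummond (Grand Slam Winner); then Nakamura, Leclerc and Tran (Qualifier).
Ruiz and Ibarra both have date of most recent title 17 Mar 1997, so the next rule applies.
Ruiz and Ibarra both have world ranking 119, so the next rule applies.
Among Ruiz and Ibarra, by ranking points (lower first): Ruiz (5162 pts) before Ibarra (8509 pts).
Takahashi and Drummond both have date of most recent title 2 Jun 1995, so the next rule applies.
Takahashi and Drummond both have world ranking 168, so the next rule applies.
Among Takahashi and Drummond, by ranking points (higher first) (reversed rule for this group): Takahashi (6531 pts) before Drummond (2450 pts).
Nakamura, Leclerc and Tran all have date of most recent title 6 Apr 2015, so the next rule applies.
Nakamura, Leclerc and Tran all have world ranking 57, so the next rule applies.
Among Nakamura, Leclerc and Tran, by ranking points (lower first): Nakamura (1278 pts) before Leclerc (2833 pts) before Tran (4030 pts).
Full order: Ruiz, Ibarra, Takahashi, Drummond, Nakamura, Leclerc, Tran.

Ruiz, Ibarra, Takahashi, Drummond, Nakamura, Leclerc, Tran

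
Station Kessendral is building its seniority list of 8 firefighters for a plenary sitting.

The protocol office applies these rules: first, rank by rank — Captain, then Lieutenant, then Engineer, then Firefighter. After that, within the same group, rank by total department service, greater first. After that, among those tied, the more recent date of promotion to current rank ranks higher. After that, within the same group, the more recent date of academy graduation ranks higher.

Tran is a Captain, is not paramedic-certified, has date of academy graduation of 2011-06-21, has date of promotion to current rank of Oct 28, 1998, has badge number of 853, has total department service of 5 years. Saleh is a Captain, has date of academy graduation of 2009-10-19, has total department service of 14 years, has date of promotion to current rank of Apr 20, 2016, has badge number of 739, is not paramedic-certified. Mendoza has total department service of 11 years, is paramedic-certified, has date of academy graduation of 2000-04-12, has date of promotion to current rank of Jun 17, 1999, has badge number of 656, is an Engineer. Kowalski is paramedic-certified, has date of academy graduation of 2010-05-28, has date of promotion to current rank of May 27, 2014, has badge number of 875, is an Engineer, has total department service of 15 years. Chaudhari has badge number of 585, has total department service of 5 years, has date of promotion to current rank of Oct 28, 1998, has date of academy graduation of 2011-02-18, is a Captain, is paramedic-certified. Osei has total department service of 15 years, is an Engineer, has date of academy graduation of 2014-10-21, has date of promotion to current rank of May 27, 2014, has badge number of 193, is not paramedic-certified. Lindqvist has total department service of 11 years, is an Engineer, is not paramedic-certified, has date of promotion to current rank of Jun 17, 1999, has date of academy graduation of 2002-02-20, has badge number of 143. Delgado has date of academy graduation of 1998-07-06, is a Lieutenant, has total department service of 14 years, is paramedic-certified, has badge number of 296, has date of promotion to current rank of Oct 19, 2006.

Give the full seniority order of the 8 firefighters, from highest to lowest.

By rank: Saleh, Tran and Chaudhari (Captain); then Delgado (Lieutenant); then Osei, Kowalski, Lindqvist and Mendoza (Engineer).
Among Saleh, Tran and Chaudhari, by total department service (higher first): Saleh (14 years) before Tran and Chaudhari (5 years).
Tran and Chaudhari both have date of promotion to current rank Oct 28, 1998, so the next rule applies.
Among Tran and Chaudhari, by date of academy graduation (later first): Tran (2011-06-21) before Chaudhari (2011-02-18).
Among Osei, Kowalski, Lindqvist and Mendoza, by total department service (higher first): Osei and Kowalski (15 years) before Lindqvist and Mendoza (11 years).
Osei and Kowalski both have date of promotion to current rank May 27, 2014, so the next rule applies.
Among Osei and Kowalski, by date of academy graduation (later first): Osei (2014-10-21) before Kowalski (2010-05-28).
Lindqvist and Mendoza both have date of promotion to current rank Jun 17, 1999, so the next rule applies.
Among Lindqvist and Mendoza, by date of academy graduation (later first): Lindqvist (2002-02-20) before Mendoza (2000-04-12).
Full order: Saleh, Tran, Chaudhari, Delgado, Osei, Kowalski, Lindqvist, Mendoza.

Saleh, Tran, Chaudhari, Delgado, Osei, Kowalski, Lindqvist, Mendoza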